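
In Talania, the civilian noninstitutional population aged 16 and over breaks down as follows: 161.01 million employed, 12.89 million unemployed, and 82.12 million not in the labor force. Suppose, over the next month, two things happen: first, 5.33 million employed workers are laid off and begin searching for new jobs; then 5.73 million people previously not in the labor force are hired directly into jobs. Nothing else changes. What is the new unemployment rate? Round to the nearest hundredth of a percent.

New unemployment rate ≈ 10.14%.

Initially, labor force = 161.01 + 12.89 = 173.90 million, so u = 12.89/173.90 = 7.41%.
After the first change, employed falls and unemployed rises by 5.33; labor force unchanged → E = 155.68, U = 18.22, labor force = 173.90 million.
After the second change, employed and labor force both rise by 5.73; unemployed unchanged → E = 161.41, U = 18.22, labor force = 179.63 million.
New unemployment rate = 18.22 / 179.63 = 10.14%.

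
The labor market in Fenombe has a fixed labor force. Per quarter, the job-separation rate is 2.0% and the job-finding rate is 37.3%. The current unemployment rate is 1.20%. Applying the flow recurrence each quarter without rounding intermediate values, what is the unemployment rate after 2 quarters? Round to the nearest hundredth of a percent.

Unemployment rate after two quarters ≈ 3.66%.

With a fixed labor force, u_{t+1} = u_t + s·(1−u_t) − f·u_t = u_t·(1−s−f) + s.
Here 1−s−f = 0.607 and s = 0.020.
u_1 = 0.012000 × 0.607 + 0.020 = 0.027284.
u_2 = 0.027284 × 0.607 + 0.020 = 0.036561.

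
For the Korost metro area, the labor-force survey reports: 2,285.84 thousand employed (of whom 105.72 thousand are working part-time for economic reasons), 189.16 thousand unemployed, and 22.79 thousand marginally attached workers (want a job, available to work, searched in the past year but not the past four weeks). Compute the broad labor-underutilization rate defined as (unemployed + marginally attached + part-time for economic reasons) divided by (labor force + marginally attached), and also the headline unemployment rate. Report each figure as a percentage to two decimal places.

Labor force = 2,285.84 + 189.16 = 2,475.00 thousand.
Numerator = 189.16 + 22.79 + 105.72 = 317.67 thousand.
Denominator = 2,475.00 + 22.79 = 2,497.79 thousand.
Broad rate = 317.67 / 2,497.79 = 12.72%.
Headline unemployment rate = 189.16 / 2,475.00 = 7.64%.

Broad underutilization rate ≈ 12.72%; headline unemployment rate ≈ 7.64%.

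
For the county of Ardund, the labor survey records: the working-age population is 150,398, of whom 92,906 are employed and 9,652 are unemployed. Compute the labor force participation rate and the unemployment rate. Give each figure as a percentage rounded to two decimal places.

Labor force participation rate ≈ 68.19%; unemployment rate ≈ 9.41%.

Labor force = employed + unemployed = 92,906 + 9,652 = 102,558.
Unemployment rate = 9,652 / 102,558 = 9.41%.
Labor force participation rate = 102,558 / 150,398 = 68.19%.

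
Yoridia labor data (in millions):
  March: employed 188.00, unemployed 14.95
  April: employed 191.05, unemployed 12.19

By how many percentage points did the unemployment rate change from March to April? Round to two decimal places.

The unemployment rate changed by −1.37 percentage points.

March: labor force = 188.00 + 14.95 = 202.95; u = 14.95/202.95 = 7.37%.
April: labor force = 191.05 + 12.19 = 203.24; u = 12.19/203.24 = 6.00%.
Change = 6.00% − 7.37% = −1.37 pp.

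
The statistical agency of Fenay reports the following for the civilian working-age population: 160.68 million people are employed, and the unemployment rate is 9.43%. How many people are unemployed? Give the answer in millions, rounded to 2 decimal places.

About 16.73 million are unemployed.

Let U be the number unemployed. The labor force is E + U, and U/(E+U) = 0.0943.
So U = 0.0943 × 160.68 / (1 − 0.0943) = 15.1521 / 0.9057 ≈ 16.73 million.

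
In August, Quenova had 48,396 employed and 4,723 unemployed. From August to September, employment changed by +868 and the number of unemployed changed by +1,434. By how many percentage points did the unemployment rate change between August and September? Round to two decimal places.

The unemployment rate changed by +2.22 percentage points.

August: labor force = 48,396 + 4,723 = 53,119; u = 4,723/53,119 = 8.89%.
September: labor force = 49,264 + 6,157 = 55,421; u = 6,157/55,421 = 11.11%.
Change = 11.11% − 8.89% = +2.22 pp.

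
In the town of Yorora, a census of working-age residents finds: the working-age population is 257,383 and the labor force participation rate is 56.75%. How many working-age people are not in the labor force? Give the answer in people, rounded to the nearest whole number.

Share not in the labor force = 1 − 0.5675 = 0.4325.
Not in labor force = 0.4325 × 257,383 ≈ 111,318.

About 111,318 are not in the labor force.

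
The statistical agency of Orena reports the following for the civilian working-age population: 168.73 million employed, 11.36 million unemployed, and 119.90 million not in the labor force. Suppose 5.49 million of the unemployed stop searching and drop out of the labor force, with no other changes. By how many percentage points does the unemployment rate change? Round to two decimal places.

Initially, labor force = 168.73 + 11.36 = 180.09 million, so u = 11.36/180.09 = 6.31%.
After the change, unemployed and labor force both fall by 5.49 → E = 168.73, U = 5.87, labor force = 174.60 million.
New unemployment rate = 5.87 / 174.60 = 3.36%.
Change = 3.36% − 6.31% = −2.95 percentage points.

The unemployment rate changes by −2.95 percentage points.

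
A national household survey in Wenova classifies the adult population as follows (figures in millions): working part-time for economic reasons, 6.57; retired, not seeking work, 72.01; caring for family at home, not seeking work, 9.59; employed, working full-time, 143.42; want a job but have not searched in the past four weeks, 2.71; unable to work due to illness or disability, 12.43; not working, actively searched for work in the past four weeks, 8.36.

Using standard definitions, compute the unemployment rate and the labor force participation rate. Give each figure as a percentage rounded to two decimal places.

Unemployment rate ≈ 5.28%; labor force participation rate ≈ 62.08%.

Employed = 6.57 + 143.42 = 149.99 million (anyone who worked, including part-time for economic reasons, counts as employed).
Unemployed = 8.36 million.
Labor force = 149.99 + 8.36 = 158.35 million.
Not in labor force = 72.01 + 9.59 + 2.71 + 12.43 = 96.74 million (those not working and not actively searching are outside the labor force — including those who want a job but have given up searching).
Civilian working-age population = 158.35 + 96.74 = 255.09 million.
Unemployment rate = 8.36 / 158.35 = 5.28%.
Labor force participation rate = 158.35 / 255.09 = 62.08%.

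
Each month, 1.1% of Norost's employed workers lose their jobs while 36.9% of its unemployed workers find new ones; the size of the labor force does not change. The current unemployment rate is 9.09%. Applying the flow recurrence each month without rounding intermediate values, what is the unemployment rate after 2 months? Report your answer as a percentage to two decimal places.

Unemployment rate after two months ≈ 5.28%.

With a fixed labor force, u_{t+1} = u_t + s·(1−u_t) − f·u_t = u_t·(1−s−f) + s.
Here 1−s−f = 0.620 and s = 0.011.
u_1 = 0.090900 × 0.620 + 0.011 = 0.067358.
u_2 = 0.067358 × 0.620 + 0.011 = 0.052762.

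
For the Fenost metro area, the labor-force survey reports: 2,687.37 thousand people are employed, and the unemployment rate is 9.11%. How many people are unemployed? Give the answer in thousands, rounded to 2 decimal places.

Let U be the number unemployed. The labor force is E + U, and U/(E+U) = 0.0911.
So U = 0.0911 × 2,687.37 / (1 − 0.0911) = 244.8194 / 0.9089 ≈ 269.36 thousand.

About 269.36 thousand are unemployed.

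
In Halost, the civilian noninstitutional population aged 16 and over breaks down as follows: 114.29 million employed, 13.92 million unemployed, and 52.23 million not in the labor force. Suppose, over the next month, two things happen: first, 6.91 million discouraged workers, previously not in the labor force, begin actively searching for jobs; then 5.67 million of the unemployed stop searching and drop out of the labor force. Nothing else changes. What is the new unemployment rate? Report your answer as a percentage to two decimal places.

New unemployment rate ≈ 11.71%.

Initially, labor force = 114.29 + 13.92 = 128.21 million, so u = 13.92/128.21 = 10.86%.
After the first change, unemployed and labor force both rise by 6.91 → E = 114.29, U = 20.83, labor force = 135.12 million.
After the second change, unemployed and labor force both fall by 5.67 → E = 114.29, U = 15.16, labor force = 129.45 million.
New unemployment rate = 15.16 / 129.45 = 11.71%.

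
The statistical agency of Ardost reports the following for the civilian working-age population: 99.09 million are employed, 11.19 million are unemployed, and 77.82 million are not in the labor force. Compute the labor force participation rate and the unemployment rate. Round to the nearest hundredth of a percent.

Labor force = employed + unemployed = 99.09 + 11.19 = 110.28 million.
Working-age population = 110.28 + 77.82 = 188.10 million.
Unemployment rate = 11.19 / 110.28 = 10.15%.
Labor force participation rate = 110.28 / 188.10 = 58.63%.

Labor force participation rate ≈ 58.63%; unemployment rate ≈ 10.15%.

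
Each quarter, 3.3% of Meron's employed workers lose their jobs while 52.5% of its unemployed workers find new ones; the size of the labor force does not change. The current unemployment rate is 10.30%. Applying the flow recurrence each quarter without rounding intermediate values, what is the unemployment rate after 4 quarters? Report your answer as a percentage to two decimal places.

With a fixed labor force, u_{t+1} = u_t + s·(1−u_t) − f·u_t = u_t·(1−s−f) + s.
Here 1−s−f = 0.442 and s = 0.033.
u_1 = 0.103000 × 0.442 + 0.033 = 0.078526.
u_2 = 0.078526 × 0.442 + 0.033 = 0.067708.
u_3 = 0.067708 × 0.442 + 0.033 = 0.062927.
u_4 = 0.062927 × 0.442 + 0.033 = 0.060814.

Unemployment rate after four quarters ≈ 6.08%.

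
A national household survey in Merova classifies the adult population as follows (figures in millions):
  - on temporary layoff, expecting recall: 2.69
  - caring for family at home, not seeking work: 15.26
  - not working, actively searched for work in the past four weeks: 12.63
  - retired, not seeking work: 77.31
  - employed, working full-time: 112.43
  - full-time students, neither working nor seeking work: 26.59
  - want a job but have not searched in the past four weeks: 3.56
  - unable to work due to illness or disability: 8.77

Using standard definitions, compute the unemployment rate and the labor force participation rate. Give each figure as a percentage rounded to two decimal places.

Employed = 112.43 million.
Unemployed = 2.69 + 12.63 = 15.32 million (jobless and actively searching, or on temporary layoff).
Labor force = 112.43 + 15.32 = 127.75 million.
Not in labor force = 15.26 + 77.31 + 26.59 + 3.56 + 8.77 = 131.49 million (those not working and not actively searching are outside the labor force — including those who want a job but have given up searching).
Civilian working-age population = 127.75 + 131.49 = 259.24 million.
Unemployment rate = 15.32 / 127.75 = 11.99%.
Labor force participation rate = 127.75 / 259.24 = 49.28%.

Unemployment rate ≈ 11.99%; labor force participation rate ≈ 49.28%.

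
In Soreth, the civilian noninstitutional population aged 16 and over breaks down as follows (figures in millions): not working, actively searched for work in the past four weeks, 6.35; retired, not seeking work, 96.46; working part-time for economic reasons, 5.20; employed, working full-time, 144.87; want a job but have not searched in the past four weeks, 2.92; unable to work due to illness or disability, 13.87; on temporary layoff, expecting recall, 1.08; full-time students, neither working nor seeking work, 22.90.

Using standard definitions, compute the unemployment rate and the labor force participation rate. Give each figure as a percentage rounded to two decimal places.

Employed = 5.20 + 144.87 = 150.07 million (anyone who worked, including part-time for economic reasons, counts as employed).
Unemployed = 6.35 + 1.08 = 7.43 million (jobless and actively searching, or on temporary layoff).
Labor force = 150.07 + 7.43 = 157.50 million.
Not in labor force = 96.46 + 2.92 + 13.87 + 22.90 = 136.15 million (those not working and not actively searching are outside the labor force — including those who want a job but have given up searching).
Civilian working-age population = 157.50 + 136.15 = 293.65 million.
Unemployment rate = 7.43 / 157.50 = 4.72%.
Labor force participation rate = 157.50 / 293.65 = 53.64%.

Unemployment rate ≈ 4.72%; labor force participation rate ≈ 53.64%.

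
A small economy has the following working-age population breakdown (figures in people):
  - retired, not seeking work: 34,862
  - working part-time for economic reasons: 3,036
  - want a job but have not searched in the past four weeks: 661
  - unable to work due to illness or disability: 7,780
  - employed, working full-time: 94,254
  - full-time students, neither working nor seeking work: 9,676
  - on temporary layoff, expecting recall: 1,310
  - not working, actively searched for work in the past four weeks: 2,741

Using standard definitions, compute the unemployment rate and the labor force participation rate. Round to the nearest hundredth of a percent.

Unemployment rate ≈ 4.00%; labor force participation rate ≈ 65.67%.

Employed = 3,036 + 94,254 = 97,290 (anyone who worked, including part-time for economic reasons, counts as employed).
Unemployed = 1,310 + 2,741 = 4,051 (jobless and actively searching, or on temporary layoff).
Labor force = 97,290 + 4,051 = 101,341.
Not in labor force = 34,862 + 661 + 7,780 + 9,676 = 52,979 (those not working and not actively searching are outside the labor force — including those who want a job but have given up searching).
Civilian working-age population = 101,341 + 52,979 = 154,320.
Unemployment rate = 4,051 / 101,341 = 4.00%.
Labor force participation rate = 101,341 / 154,320 = 65.67%.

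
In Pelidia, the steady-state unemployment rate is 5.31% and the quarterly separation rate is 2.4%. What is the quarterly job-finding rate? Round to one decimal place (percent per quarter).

From u* = s/(s+f): f = s·(1−u)/u.
f = 2.4 × (1 − 0.0531) / 0.0531 = 2.2726 / 0.0531 ≈ 42.8% per quarter.

Job-finding rate ≈ 42.8% per quarter.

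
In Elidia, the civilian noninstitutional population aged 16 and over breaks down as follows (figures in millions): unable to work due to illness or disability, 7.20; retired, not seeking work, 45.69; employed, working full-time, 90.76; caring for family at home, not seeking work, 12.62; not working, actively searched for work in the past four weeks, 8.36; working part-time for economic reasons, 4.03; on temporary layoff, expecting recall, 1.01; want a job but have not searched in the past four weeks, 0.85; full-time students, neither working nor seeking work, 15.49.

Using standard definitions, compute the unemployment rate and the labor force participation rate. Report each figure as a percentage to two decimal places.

Employed = 90.76 + 4.03 = 94.79 million (anyone who worked, including part-time for economic reasons, counts as employed).
Unemployed = 8.36 + 1.01 = 9.37 million (jobless and actively searching, or on temporary layoff).
Labor force = 94.79 + 9.37 = 104.16 million.
Not in labor force = 7.20 + 45.69 + 12.62 + 0.85 + 15.49 = 81.85 million (those not working and not actively searching are outside the labor force — including those who want a job but have given up searching).
Civilian working-age population = 104.16 + 81.85 = 186.01 million.
Unemployment rate = 9.37 / 104.16 = 9.00%.
Labor force participation rate = 104.16 / 186.01 = 56.00%.

Unemployment rate ≈ 9.00%; labor force participation rate ≈ 56.00%.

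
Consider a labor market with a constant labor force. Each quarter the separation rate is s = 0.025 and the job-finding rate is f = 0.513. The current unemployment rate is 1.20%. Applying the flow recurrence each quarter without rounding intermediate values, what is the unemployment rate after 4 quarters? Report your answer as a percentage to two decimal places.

Unemployment rate after four quarters ≈ 4.49%.

With a fixed labor force, u_{t+1} = u_t + s·(1−u_t) − f·u_t = u_t·(1−s−f) + s.
Here 1−s−f = 0.462 and s = 0.025.
u_1 = 0.012000 × 0.462 + 0.025 = 0.030544.
u_2 = 0.030544 × 0.462 + 0.025 = 0.039111.
u_3 = 0.039111 × 0.462 + 0.025 = 0.043069.
u_4 = 0.043069 × 0.462 + 0.025 = 0.044898.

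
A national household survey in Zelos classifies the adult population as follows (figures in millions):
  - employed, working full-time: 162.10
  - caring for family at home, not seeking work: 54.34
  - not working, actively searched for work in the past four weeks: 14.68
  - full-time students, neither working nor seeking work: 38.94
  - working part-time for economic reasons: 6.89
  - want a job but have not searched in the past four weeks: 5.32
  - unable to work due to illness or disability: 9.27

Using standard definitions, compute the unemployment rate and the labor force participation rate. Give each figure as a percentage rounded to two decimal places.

Unemployment rate ≈ 7.99%; labor force participation rate ≈ 63.00%.

Employed = 162.10 + 6.89 = 168.99 million (anyone who worked, including part-time for economic reasons, counts as employed).
Unemployed = 14.68 million.
Labor force = 168.99 + 14.68 = 183.67 million.
Not in labor force = 54.34 + 38.94 + 5.32 + 9.27 = 107.87 million (those not working and not actively searching are outside the labor force — including those who want a job but have given up searching).
Civilian working-age population = 183.67 + 107.87 = 291.54 million.
Unemployment rate = 14.68 / 183.67 = 7.99%.
Labor force participation rate = 183.67 / 291.54 = 63.00%.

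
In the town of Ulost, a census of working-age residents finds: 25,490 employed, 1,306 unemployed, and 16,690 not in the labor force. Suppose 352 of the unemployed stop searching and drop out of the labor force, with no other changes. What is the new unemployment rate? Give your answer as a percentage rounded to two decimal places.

Initially, labor force = 25,490 + 1,306 = 26,796, so u = 1,306/26,796 = 4.87%.
After the change, unemployed and labor force both fall by 352 → E = 25,490, U = 954, labor force = 26,444.
New unemployment rate = 954 / 26,444 = 3.61%.

New unemployment rate ≈ 3.61%.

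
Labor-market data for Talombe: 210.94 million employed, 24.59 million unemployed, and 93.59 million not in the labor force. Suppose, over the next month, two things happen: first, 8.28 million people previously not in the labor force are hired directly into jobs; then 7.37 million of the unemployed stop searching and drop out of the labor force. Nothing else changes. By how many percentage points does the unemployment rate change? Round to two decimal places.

Initially, labor force = 210.94 + 24.59 = 235.53 million, so u = 24.59/235.53 = 10.44%.
After the first change, employed and labor force both rise by 8.28; unemployed unchanged → E = 219.22, U = 24.59, labor force = 243.81 million.
After the second change, unemployed and labor force both fall by 7.37 → E = 219.22, U = 17.22, labor force = 236.44 million.
New unemployment rate = 17.22 / 236.44 = 7.28%.
Change = 7.28% − 10.44% = −3.16 percentage points.

The unemployment rate changes by −3.16 percentage points.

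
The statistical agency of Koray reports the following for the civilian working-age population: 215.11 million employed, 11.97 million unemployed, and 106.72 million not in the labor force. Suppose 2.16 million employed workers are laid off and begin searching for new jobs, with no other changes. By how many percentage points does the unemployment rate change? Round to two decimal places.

Initially, labor force = 215.11 + 11.97 = 227.08 million, so u = 11.97/227.08 = 5.27%.
After the change, employed falls and unemployed rises by 2.16; labor force unchanged → E = 212.95, U = 14.13, labor force = 227.08 million.
New unemployment rate = 14.13 / 227.08 = 6.22%.
Change = 6.22% − 5.27% = +0.95 percentage points.

The unemployment rate changes by +0.95 percentage points.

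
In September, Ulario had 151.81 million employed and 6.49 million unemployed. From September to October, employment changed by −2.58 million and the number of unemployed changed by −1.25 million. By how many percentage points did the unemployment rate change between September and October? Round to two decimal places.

The unemployment rate changed by −0.71 percentage points.

September: labor force = 151.81 + 6.49 = 158.30; u = 6.49/158.30 = 4.10%.
October: labor force = 149.23 + 5.24 = 154.47; u = 5.24/154.47 = 3.39%.
Change = 3.39% − 4.10% = −0.71 pp.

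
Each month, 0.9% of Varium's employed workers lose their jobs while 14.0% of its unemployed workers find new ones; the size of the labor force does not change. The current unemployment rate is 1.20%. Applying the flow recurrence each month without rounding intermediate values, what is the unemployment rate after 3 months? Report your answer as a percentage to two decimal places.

With a fixed labor force, u_{t+1} = u_t + s·(1−u_t) − f·u_t = u_t·(1−s−f) + s.
Here 1−s−f = 0.851 and s = 0.009.
u_1 = 0.012000 × 0.851 + 0.009 = 0.019212.
u_2 = 0.019212 × 0.851 + 0.009 = 0.025349.
u_3 = 0.025349 × 0.851 + 0.009 = 0.030572.

Unemployment rate after three months ≈ 3.06%.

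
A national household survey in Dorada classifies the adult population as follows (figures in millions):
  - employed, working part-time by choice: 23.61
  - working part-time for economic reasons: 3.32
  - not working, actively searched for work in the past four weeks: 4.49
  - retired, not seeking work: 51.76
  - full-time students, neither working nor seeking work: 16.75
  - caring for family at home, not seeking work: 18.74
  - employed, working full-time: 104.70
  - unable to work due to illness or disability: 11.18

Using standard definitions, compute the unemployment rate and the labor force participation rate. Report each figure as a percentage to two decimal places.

Employed = 23.61 + 3.32 + 104.70 = 131.63 million (anyone who worked, including part-time for economic reasons, counts as employed).
Unemployed = 4.49 million.
Labor force = 131.63 + 4.49 = 136.12 million.
Not in labor force = 51.76 + 16.75 + 18.74 + 11.18 = 98.43 million (those not working and not actively searching are outside the labor force).
Civilian working-age population = 136.12 + 98.43 = 234.55 million.
Unemployment rate = 4.49 / 136.12 = 3.30%.
Labor force participation rate = 136.12 / 234.55 = 58.03%.

Unemployment rate ≈ 3.30%; labor force participation rate ≈ 58.03%.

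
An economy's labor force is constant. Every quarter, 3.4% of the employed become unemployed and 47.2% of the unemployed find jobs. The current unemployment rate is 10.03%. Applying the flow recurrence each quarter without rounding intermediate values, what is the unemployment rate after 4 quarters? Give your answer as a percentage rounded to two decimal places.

With a fixed labor force, u_{t+1} = u_t + s·(1−u_t) − f·u_t = u_t·(1−s−f) + s.
Here 1−s−f = 0.494 and s = 0.034.
u_1 = 0.100300 × 0.494 + 0.034 = 0.083548.
u_2 = 0.083548 × 0.494 + 0.034 = 0.075273.
u_3 = 0.075273 × 0.494 + 0.034 = 0.071185.
u_4 = 0.071185 × 0.494 + 0.034 = 0.069165.

Unemployment rate after four quarters ≈ 6.92%.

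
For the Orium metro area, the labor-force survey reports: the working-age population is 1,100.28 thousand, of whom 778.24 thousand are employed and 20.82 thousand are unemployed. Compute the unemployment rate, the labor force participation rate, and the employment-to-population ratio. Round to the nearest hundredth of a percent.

Unemployment rate ≈ 2.61%; labor force participation rate ≈ 72.62%; employment-population ratio ≈ 70.73%.

Labor force = employed + unemployed = 778.24 + 20.82 = 799.06 thousand.
Unemployment rate = 20.82 / 799.06 = 2.61%.
Labor force participation rate = 799.06 / 1,100.28 = 72.62%.
Employment-population ratio = 778.24 / 1,100.28 = 70.73%.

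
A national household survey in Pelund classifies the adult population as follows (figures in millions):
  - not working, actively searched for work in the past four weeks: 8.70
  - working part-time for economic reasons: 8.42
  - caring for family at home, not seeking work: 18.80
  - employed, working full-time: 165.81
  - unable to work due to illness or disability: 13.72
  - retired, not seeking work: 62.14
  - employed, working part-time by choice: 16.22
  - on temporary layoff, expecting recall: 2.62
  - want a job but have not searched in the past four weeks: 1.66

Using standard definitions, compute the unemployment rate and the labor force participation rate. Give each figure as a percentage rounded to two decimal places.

Unemployment rate ≈ 5.61%; labor force participation rate ≈ 67.69%.

Employed = 8.42 + 165.81 + 16.22 = 190.45 million (anyone who worked, including part-time for economic reasons, counts as employed).
Unemployed = 8.70 + 2.62 = 11.32 million (jobless and actively searching, or on temporary layoff).
Labor force = 190.45 + 11.32 = 201.77 million.
Not in labor force = 18.80 + 13.72 + 62.14 + 1.66 = 96.32 million (those not working and not actively searching are outside the labor force — including those who want a job but have given up searching).
Civilian working-age population = 201.77 + 96.32 = 298.09 million.
Unemployment rate = 11.32 / 201.77 = 5.61%.
Labor force participation rate = 201.77 / 298.09 = 67.69%.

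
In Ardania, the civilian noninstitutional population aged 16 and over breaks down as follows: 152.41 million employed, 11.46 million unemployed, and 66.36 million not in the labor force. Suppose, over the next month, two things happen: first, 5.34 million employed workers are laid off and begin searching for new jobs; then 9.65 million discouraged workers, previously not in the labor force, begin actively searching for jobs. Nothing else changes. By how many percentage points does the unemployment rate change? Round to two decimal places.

Initially, labor force = 152.41 + 11.46 = 163.87 million, so u = 11.46/163.87 = 6.99%.
After the first change, employed falls and unemployed rises by 5.34; labor force unchanged → E = 147.07, U = 16.80, labor force = 163.87 million.
After the second change, unemployed and labor force both rise by 9.65 → E = 147.07, U = 26.45, labor force = 173.52 million.
New unemployment rate = 26.45 / 173.52 = 15.24%.
Change = 15.24% − 6.99% = +8.25 percentage points.

The unemployment rate changes by +8.25 percentage points.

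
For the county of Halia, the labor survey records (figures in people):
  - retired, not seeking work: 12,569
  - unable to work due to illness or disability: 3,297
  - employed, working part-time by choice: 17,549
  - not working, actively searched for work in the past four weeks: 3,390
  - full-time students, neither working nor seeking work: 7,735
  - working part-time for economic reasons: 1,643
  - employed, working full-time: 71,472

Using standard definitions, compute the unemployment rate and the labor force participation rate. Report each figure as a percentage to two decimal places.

Unemployment rate ≈ 3.60%; labor force participation rate ≈ 79.94%.

Employed = 17,549 + 1,643 + 71,472 = 90,664 (anyone who worked, including part-time for economic reasons, counts as employed).
Unemployed = 3,390.
Labor force = 90,664 + 3,390 = 94,054.
Not in labor force = 12,569 + 3,297 + 7,735 = 23,601 (those not working and not actively searching are outside the labor force).
Civilian working-age population = 94,054 + 23,601 = 117,655.
Unemployment rate = 3,390 / 94,054 = 3.60%.
Labor force participation rate = 94,054 / 117,655 = 79.94%.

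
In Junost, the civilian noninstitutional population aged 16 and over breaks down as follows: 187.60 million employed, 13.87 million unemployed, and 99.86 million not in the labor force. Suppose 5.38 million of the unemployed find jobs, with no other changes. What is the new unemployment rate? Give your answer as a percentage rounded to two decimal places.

Initially, labor force = 187.60 + 13.87 = 201.47 million, so u = 13.87/201.47 = 6.88%.
After the change, unemployed falls and employed rises by 5.38; labor force unchanged → E = 192.98, U = 8.49, labor force = 201.47 million.
New unemployment rate = 8.49 / 201.47 = 4.21%.

New unemployment rate ≈ 4.21%.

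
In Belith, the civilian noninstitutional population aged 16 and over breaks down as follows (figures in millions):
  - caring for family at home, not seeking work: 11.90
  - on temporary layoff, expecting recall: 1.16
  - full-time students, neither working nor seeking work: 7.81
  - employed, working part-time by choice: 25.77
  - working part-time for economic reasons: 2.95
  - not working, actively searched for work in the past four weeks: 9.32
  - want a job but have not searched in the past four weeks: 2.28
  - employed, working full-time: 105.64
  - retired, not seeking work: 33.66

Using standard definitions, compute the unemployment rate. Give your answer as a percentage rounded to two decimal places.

Unemployment rate ≈ 7.24%.

Employed = 25.77 + 2.95 + 105.64 = 134.36 million (anyone who worked, including part-time for economic reasons, counts as employed).
Unemployed = 1.16 + 9.32 = 10.48 million (jobless and actively searching, or on temporary layoff).
Labor force = 134.36 + 10.48 = 144.84 million.
Unemployment rate = 10.48 / 144.84 = 7.24%.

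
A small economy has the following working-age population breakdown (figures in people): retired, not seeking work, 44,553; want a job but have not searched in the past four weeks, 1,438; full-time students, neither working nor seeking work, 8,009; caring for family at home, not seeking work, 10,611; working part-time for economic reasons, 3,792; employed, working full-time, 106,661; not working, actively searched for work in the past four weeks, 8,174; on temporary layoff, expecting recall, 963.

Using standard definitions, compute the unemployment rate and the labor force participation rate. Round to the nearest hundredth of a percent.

Unemployment rate ≈ 7.64%; labor force participation rate ≈ 64.92%.

Employed = 3,792 + 106,661 = 110,453 (anyone who worked, including part-time for economic reasons, counts as employed).
Unemployed = 8,174 + 963 = 9,137 (jobless and actively searching, or on temporary layoff).
Labor force = 110,453 + 9,137 = 119,590.
Not in labor force = 44,553 + 1,438 + 8,009 + 10,611 = 64,611 (those not working and not actively searching are outside the labor force — including those who want a job but have given up searching).
Civilian working-age population = 119,590 + 64,611 = 184,201.
Unemployment rate = 9,137 / 119,590 = 7.64%.
Labor force participation rate = 119,590 / 184,201 = 64.92%.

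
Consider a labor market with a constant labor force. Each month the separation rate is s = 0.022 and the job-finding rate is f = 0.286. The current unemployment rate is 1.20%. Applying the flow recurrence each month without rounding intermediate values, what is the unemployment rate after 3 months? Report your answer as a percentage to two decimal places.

Unemployment rate after three months ≈ 5.17%.

With a fixed labor force, u_{t+1} = u_t + s·(1−u_t) − f·u_t = u_t·(1−s−f) + s.
Here 1−s−f = 0.692 and s = 0.022.
u_1 = 0.012000 × 0.692 + 0.022 = 0.030304.
u_2 = 0.030304 × 0.692 + 0.022 = 0.042970.
u_3 = 0.042970 × 0.692 + 0.022 = 0.051735.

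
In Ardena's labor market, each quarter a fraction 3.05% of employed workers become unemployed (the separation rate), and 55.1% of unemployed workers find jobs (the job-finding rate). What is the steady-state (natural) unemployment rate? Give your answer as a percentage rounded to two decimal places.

At steady state the flows balance: s·E = f·U, so U/(E+U) = s/(s+f).
u* = 3.05 / (3.05 + 55.1) = 3.05 / 58.15 = 5.25%.

Steady-state unemployment rate ≈ 5.25%.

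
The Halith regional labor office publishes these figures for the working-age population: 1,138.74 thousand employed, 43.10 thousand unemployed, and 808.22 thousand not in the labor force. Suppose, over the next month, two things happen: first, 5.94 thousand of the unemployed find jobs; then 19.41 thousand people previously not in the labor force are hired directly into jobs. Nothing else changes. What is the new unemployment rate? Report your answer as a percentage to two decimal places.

New unemployment rate ≈ 3.09%.

Initially, labor force = 1,138.74 + 43.10 = 1,181.84 thousand, so u = 43.10/1,181.84 = 3.65%.
After the first change, unemployed falls and employed rises by 5.94; labor force unchanged → E = 1,144.68, U = 37.16, labor force = 1,181.84 thousand.
After the second change, employed and labor force both rise by 19.41; unemployed unchanged → E = 1,164.09, U = 37.16, labor force = 1,201.25 thousand.
New unemployment rate = 37.16 / 1,201.25 = 3.09%.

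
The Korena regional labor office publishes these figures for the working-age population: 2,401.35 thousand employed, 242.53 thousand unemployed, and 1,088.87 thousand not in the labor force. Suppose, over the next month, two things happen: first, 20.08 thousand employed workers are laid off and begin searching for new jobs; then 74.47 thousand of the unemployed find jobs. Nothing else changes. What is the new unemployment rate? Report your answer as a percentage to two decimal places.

New unemployment rate ≈ 7.12%.

Initially, labor force = 2,401.35 + 242.53 = 2,643.88 thousand, so u = 242.53/2,643.88 = 9.17%.
After the first change, employed falls and unemployed rises by 20.08; labor force unchanged → E = 2,381.27, U = 262.61, labor force = 2,643.88 thousand.
After the second change, unemployed falls and employed rises by 74.47; labor force unchanged → E = 2,455.74, U = 188.14, labor force = 2,643.88 thousand.
New unemployment rate = 188.14 / 2,643.88 = 7.12%.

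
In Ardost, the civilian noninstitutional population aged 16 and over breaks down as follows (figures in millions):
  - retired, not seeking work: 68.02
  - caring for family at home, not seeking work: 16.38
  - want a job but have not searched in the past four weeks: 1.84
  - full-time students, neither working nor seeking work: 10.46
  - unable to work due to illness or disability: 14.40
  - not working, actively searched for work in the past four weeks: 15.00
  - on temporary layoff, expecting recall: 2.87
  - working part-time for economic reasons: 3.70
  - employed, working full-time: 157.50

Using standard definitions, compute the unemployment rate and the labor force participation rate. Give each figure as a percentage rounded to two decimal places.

Unemployment rate ≈ 9.98%; labor force participation rate ≈ 61.71%.

Employed = 3.70 + 157.50 = 161.20 million (anyone who worked, including part-time for economic reasons, counts as employed).
Unemployed = 15.00 + 2.87 = 17.87 million (jobless and actively searching, or on temporary layoff).
Labor force = 161.20 + 17.87 = 179.07 million.
Not in labor force = 68.02 + 16.38 + 1.84 + 10.46 + 14.40 = 111.10 million (those not working and not actively searching are outside the labor force — including those who want a job but have given up searching).
Civilian working-age population = 179.07 + 111.10 = 290.17 million.
Unemployment rate = 17.87 / 179.07 = 9.98%.
Labor force participation rate = 179.07 / 290.17 = 61.71%.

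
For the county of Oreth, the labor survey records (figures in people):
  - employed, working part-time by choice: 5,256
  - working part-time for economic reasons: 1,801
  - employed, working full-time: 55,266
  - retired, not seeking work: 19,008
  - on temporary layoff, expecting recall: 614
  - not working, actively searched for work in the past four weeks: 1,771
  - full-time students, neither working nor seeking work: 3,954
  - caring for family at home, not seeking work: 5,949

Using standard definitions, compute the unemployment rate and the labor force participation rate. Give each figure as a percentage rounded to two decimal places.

Employed = 5,256 + 1,801 + 55,266 = 62,323 (anyone who worked, including part-time for economic reasons, counts as employed).
Unemployed = 614 + 1,771 = 2,385 (jobless and actively searching, or on temporary layoff).
Labor force = 62,323 + 2,385 = 64,708.
Not in labor force = 19,008 + 3,954 + 5,949 = 28,911 (those not working and not actively searching are outside the labor force).
Civilian working-age population = 64,708 + 28,911 = 93,619.
Unemployment rate = 2,385 / 64,708 = 3.69%.
Labor force participation rate = 64,708 / 93,619 = 69.12%.

Unemployment rate ≈ 3.69%; labor force participation rate ≈ 69.12%.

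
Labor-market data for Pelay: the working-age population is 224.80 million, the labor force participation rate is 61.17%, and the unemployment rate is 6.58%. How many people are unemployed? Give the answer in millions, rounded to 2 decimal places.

Labor force = 0.6117 × 224.80 = 137.51 million.
Unemployed = 0.0658 × 137.51 ≈ 9.05 million.

About 9.05 million are unemployed.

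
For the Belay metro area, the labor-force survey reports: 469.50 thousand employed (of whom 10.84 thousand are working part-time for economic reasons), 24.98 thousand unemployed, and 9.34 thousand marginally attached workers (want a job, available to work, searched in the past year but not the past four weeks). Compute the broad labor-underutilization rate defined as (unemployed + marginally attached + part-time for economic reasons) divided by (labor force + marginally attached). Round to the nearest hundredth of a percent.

Broad underutilization rate ≈ 8.96%.

Labor force = 469.50 + 24.98 = 494.48 thousand.
Numerator = 24.98 + 9.34 + 10.84 = 45.16 thousand.
Denominator = 494.48 + 9.34 = 503.82 thousand.
Broad rate = 45.16 / 503.82 = 8.96%.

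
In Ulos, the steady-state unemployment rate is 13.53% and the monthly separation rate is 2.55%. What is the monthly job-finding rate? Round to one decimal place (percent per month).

From u* = s/(s+f): f = s·(1−u)/u.
f = 2.55 × (1 − 0.1353) / 0.1353 = 2.2050 / 0.1353 ≈ 16.3% per month.

Job-finding rate ≈ 16.3% per month.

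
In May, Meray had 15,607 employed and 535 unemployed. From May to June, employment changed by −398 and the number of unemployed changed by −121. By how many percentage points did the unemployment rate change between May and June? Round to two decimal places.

The unemployment rate changed by −0.66 percentage points.

May: labor force = 15,607 + 535 = 16,142; u = 535/16,142 = 3.31%.
June: labor force = 15,209 + 414 = 15,623; u = 414/15,623 = 2.65%.
Change = 2.65% − 3.31% = −0.66 pp.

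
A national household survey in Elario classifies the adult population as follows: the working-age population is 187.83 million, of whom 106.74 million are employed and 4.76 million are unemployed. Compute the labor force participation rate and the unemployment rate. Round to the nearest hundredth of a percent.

Labor force participation rate ≈ 59.36%; unemployment rate ≈ 4.27%.

Labor force = employed + unemployed = 106.74 + 4.76 = 111.50 million.
Unemployment rate = 4.76 / 111.50 = 4.27%.
Labor force participation rate = 111.50 / 187.83 = 59.36%.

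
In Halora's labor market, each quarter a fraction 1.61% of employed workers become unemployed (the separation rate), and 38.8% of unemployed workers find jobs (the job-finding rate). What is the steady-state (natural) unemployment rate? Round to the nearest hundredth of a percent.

Steady-state unemployment rate ≈ 3.98%.

At steady state the flows balance: s·E = f·U, so U/(E+U) = s/(s+f).
u* = 1.61 / (1.61 + 38.8) = 1.61 / 40.41 = 3.98%.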